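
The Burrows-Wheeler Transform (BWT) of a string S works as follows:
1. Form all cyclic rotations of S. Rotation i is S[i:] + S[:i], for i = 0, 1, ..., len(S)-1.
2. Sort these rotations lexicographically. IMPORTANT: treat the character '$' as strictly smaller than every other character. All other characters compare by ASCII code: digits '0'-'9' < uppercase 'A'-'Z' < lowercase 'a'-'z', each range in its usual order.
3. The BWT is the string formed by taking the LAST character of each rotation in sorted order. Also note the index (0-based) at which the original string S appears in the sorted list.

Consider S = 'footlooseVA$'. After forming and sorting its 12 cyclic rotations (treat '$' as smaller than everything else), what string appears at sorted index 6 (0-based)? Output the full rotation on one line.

Answer: ooseVA$footl

Derivation:
All 12 rotations (rotation i = S[i:]+S[:i]):
  rot[0] = footlooseVA$
  rot[1] = ootlooseVA$f
  rot[2] = otlooseVA$fo
  rot[3] = tlooseVA$foo
  rot[4] = looseVA$foot
  rot[5] = ooseVA$footl
  rot[6] = oseVA$footlo
  rot[7] = seVA$footloo
  rot[8] = eVA$footloos
  rot[9] = VA$footloose
  rot[10] = A$footlooseV
  rot[11] = $footlooseVA
Sorted (with $ < everything):
  sorted[0] = $footlooseVA
  sorted[1] = A$footlooseV
  sorted[2] = VA$footloose
  sorted[3] = eVA$footloos
  sorted[4] = footlooseVA$
  sorted[5] = looseVA$foot
  sorted[6] = ooseVA$footl
  sorted[7] = ootlooseVA$f
  sorted[8] = oseVA$footlo
  sorted[9] = otlooseVA$fo
  sorted[10] = seVA$footloo
  sorted[11] = tlooseVA$foo
sorted[6] = ooseVA$footl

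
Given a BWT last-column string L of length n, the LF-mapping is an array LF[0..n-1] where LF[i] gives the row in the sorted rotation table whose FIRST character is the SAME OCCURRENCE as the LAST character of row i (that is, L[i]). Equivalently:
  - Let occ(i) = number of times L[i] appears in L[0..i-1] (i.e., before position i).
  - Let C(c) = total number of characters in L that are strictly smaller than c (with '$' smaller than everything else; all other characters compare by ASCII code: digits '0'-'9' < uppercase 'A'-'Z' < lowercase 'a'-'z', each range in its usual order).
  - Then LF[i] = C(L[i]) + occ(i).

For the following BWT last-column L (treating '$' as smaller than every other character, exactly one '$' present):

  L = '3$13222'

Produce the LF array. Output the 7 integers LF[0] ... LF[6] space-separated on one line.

Char counts: '$':1, '1':1, '2':3, '3':2
C (first-col start): C('$')=0, C('1')=1, C('2')=2, C('3')=5
L[0]='3': occ=0, LF[0]=C('3')+0=5+0=5
L[1]='$': occ=0, LF[1]=C('$')+0=0+0=0
L[2]='1': occ=0, LF[2]=C('1')+0=1+0=1
L[3]='3': occ=1, LF[3]=C('3')+1=5+1=6
L[4]='2': occ=0, LF[4]=C('2')+0=2+0=2
L[5]='2': occ=1, LF[5]=C('2')+1=2+1=3
L[6]='2': occ=2, LF[6]=C('2')+2=2+2=4

Answer: 5 0 1 6 2 3 4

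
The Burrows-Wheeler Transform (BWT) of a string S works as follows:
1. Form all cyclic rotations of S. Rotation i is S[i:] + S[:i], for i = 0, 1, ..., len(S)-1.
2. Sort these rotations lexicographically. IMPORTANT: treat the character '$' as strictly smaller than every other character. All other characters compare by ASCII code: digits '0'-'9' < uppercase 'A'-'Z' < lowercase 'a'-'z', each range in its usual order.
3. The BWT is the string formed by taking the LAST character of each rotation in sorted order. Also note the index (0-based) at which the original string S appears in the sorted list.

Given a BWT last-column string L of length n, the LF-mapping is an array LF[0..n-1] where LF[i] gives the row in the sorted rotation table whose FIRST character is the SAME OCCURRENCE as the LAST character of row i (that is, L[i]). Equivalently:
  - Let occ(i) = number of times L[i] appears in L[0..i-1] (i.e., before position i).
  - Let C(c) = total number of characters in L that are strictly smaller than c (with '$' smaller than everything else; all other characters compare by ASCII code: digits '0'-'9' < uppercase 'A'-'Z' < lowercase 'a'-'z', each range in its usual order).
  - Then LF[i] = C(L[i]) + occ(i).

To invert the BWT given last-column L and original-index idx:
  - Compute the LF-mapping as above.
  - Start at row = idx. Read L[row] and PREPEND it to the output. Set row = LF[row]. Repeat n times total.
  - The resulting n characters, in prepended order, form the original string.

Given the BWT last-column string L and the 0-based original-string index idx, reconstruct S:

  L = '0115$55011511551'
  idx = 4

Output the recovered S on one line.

Answer: 101511511555510$

Derivation:
LF mapping: 1 3 4 10 0 11 12 2 5 6 13 7 8 14 15 9
Walk LF starting at row 4, prepending L[row]:
  step 1: row=4, L[4]='$', prepend. Next row=LF[4]=0
  step 2: row=0, L[0]='0', prepend. Next row=LF[0]=1
  step 3: row=1, L[1]='1', prepend. Next row=LF[1]=3
  step 4: row=3, L[3]='5', prepend. Next row=LF[3]=10
  step 5: row=10, L[10]='5', prepend. Next row=LF[10]=13
  step 6: row=13, L[13]='5', prepend. Next row=LF[13]=14
  step 7: row=14, L[14]='5', prepend. Next row=LF[14]=15
  step 8: row=15, L[15]='1', prepend. Next row=LF[15]=9
  step 9: row=9, L[9]='1', prepend. Next row=LF[9]=6
  step 10: row=6, L[6]='5', prepend. Next row=LF[6]=12
  step 11: row=12, L[12]='1', prepend. Next row=LF[12]=8
  step 12: row=8, L[8]='1', prepend. Next row=LF[8]=5
  step 13: row=5, L[5]='5', prepend. Next row=LF[5]=11
  step 14: row=11, L[11]='1', prepend. Next row=LF[11]=7
  step 15: row=7, L[7]='0', prepend. Next row=LF[7]=2
  step 16: row=2, L[2]='1', prepend. Next row=LF[2]=4
Reversed output: 101511511555510$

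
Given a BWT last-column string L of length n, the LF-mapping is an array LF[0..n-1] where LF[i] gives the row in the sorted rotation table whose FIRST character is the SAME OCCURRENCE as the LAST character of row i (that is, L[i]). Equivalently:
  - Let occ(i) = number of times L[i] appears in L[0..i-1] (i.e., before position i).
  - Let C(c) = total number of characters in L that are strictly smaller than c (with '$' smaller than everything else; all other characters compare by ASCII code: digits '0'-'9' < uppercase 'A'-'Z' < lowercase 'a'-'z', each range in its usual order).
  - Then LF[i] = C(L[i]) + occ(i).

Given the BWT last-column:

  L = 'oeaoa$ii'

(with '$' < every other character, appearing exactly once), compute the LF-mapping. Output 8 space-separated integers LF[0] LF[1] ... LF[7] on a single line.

Answer: 6 3 1 7 2 0 4 5

Derivation:
Char counts: '$':1, 'a':2, 'e':1, 'i':2, 'o':2
C (first-col start): C('$')=0, C('a')=1, C('e')=3, C('i')=4, C('o')=6
L[0]='o': occ=0, LF[0]=C('o')+0=6+0=6
L[1]='e': occ=0, LF[1]=C('e')+0=3+0=3
L[2]='a': occ=0, LF[2]=C('a')+0=1+0=1
L[3]='o': occ=1, LF[3]=C('o')+1=6+1=7
L[4]='a': occ=1, LF[4]=C('a')+1=1+1=2
L[5]='$': occ=0, LF[5]=C('$')+0=0+0=0
L[6]='i': occ=0, LF[6]=C('i')+0=4+0=4
L[7]='i': occ=1, LF[7]=C('i')+1=4+1=5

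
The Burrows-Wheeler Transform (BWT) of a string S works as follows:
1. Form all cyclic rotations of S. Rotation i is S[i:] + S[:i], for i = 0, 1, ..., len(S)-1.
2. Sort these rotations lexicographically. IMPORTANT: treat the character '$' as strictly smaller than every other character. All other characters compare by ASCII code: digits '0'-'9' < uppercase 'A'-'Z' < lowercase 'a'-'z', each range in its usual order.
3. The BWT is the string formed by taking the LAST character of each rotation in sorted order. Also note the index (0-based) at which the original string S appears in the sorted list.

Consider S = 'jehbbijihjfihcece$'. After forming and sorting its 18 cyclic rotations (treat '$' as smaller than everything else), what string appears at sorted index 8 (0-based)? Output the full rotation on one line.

All 18 rotations (rotation i = S[i:]+S[:i]):
  rot[0] = jehbbijihjfihcece$
  rot[1] = ehbbijihjfihcece$j
  rot[2] = hbbijihjfihcece$je
  rot[3] = bbijihjfihcece$jeh
  rot[4] = bijihjfihcece$jehb
  rot[5] = ijihjfihcece$jehbb
  rot[6] = jihjfihcece$jehbbi
  rot[7] = ihjfihcece$jehbbij
  rot[8] = hjfihcece$jehbbiji
  rot[9] = jfihcece$jehbbijih
  rot[10] = fihcece$jehbbijihj
  rot[11] = ihcece$jehbbijihjf
  rot[12] = hcece$jehbbijihjfi
  rot[13] = cece$jehbbijihjfih
  rot[14] = ece$jehbbijihjfihc
  rot[15] = ce$jehbbijihjfihce
  rot[16] = e$jehbbijihjfihcec
  rot[17] = $jehbbijihjfihcece
Sorted (with $ < everything):
  sorted[0] = $jehbbijihjfihcece
  sorted[1] = bbijihjfihcece$jeh
  sorted[2] = bijihjfihcece$jehb
  sorted[3] = ce$jehbbijihjfihce
  sorted[4] = cece$jehbbijihjfih
  sorted[5] = e$jehbbijihjfihcec
  sorted[6] = ece$jehbbijihjfihc
  sorted[7] = ehbbijihjfihcece$j
  sorted[8] = fihcece$jehbbijihj
  sorted[9] = hbbijihjfihcece$je
  sorted[10] = hcece$jehbbijihjfi
  sorted[11] = hjfihcece$jehbbiji
  sorted[12] = ihcece$jehbbijihjf
  sorted[13] = ihjfihcece$jehbbij
  sorted[14] = ijihjfihcece$jehbb
  sorted[15] = jehbbijihjfihcece$
  sorted[16] = jfihcece$jehbbijih
  sorted[17] = jihjfihcece$jehbbi
sorted[8] = fihcece$jehbbijihj

Answer: fihcece$jehbbijihj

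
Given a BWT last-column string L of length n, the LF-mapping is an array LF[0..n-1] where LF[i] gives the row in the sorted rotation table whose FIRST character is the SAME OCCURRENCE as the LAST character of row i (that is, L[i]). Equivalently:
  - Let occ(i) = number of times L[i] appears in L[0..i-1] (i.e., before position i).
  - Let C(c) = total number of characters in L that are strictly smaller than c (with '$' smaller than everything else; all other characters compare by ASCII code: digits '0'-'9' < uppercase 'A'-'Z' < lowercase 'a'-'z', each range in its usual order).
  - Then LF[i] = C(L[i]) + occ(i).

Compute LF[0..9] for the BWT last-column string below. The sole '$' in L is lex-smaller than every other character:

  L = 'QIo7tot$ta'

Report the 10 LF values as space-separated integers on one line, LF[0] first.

Char counts: '$':1, '7':1, 'I':1, 'Q':1, 'a':1, 'o':2, 't':3
C (first-col start): C('$')=0, C('7')=1, C('I')=2, C('Q')=3, C('a')=4, C('o')=5, C('t')=7
L[0]='Q': occ=0, LF[0]=C('Q')+0=3+0=3
L[1]='I': occ=0, LF[1]=C('I')+0=2+0=2
L[2]='o': occ=0, LF[2]=C('o')+0=5+0=5
L[3]='7': occ=0, LF[3]=C('7')+0=1+0=1
L[4]='t': occ=0, LF[4]=C('t')+0=7+0=7
L[5]='o': occ=1, LF[5]=C('o')+1=5+1=6
L[6]='t': occ=1, LF[6]=C('t')+1=7+1=8
L[7]='$': occ=0, LF[7]=C('$')+0=0+0=0
L[8]='t': occ=2, LF[8]=C('t')+2=7+2=9
L[9]='a': occ=0, LF[9]=C('a')+0=4+0=4

Answer: 3 2 5 1 7 6 8 0 9 4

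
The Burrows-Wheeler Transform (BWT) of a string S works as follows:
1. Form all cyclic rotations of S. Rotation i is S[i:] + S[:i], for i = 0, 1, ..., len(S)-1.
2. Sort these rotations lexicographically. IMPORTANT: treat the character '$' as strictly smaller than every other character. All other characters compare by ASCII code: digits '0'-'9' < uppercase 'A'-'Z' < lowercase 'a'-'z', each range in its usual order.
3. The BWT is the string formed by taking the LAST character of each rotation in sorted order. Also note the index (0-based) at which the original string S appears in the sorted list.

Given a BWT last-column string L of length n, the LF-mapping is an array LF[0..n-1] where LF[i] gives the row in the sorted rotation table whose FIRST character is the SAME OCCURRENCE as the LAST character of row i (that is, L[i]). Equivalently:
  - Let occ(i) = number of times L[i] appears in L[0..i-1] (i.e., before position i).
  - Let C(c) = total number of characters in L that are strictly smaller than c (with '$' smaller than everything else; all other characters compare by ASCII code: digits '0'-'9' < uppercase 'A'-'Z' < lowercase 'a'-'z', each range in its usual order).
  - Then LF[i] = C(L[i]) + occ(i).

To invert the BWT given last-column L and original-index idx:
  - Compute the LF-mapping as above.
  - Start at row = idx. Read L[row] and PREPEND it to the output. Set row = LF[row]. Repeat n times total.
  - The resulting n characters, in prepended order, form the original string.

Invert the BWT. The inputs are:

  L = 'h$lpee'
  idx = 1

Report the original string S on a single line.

Answer: eleph$

Derivation:
LF mapping: 3 0 4 5 1 2
Walk LF starting at row 1, prepending L[row]:
  step 1: row=1, L[1]='$', prepend. Next row=LF[1]=0
  step 2: row=0, L[0]='h', prepend. Next row=LF[0]=3
  step 3: row=3, L[3]='p', prepend. Next row=LF[3]=5
  step 4: row=5, L[5]='e', prepend. Next row=LF[5]=2
  step 5: row=2, L[2]='l', prepend. Next row=LF[2]=4
  step 6: row=4, L[4]='e', prepend. Next row=LF[4]=1
Reversed output: eleph$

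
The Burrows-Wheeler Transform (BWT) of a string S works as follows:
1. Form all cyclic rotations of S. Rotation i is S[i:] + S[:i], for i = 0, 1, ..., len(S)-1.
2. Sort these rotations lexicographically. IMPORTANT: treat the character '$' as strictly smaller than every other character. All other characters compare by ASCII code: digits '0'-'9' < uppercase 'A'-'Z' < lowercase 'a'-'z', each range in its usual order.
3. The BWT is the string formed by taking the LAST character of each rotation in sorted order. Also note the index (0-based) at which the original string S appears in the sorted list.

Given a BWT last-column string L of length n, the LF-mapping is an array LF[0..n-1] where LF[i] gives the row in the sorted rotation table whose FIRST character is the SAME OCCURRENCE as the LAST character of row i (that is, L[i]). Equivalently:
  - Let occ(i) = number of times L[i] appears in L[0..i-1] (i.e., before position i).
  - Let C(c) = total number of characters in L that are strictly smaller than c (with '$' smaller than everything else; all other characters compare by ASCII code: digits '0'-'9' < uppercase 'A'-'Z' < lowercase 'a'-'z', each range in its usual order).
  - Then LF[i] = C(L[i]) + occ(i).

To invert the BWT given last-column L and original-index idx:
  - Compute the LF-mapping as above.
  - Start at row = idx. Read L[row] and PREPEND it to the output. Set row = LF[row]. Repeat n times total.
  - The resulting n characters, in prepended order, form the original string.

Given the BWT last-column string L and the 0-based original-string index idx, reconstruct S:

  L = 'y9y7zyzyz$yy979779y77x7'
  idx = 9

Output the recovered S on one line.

Answer: 9xz7z7y7z977y7yy9y9y7y$

Derivation:
LF mapping: 13 8 14 1 20 15 21 16 22 0 17 18 9 2 10 3 4 11 19 5 6 12 7
Walk LF starting at row 9, prepending L[row]:
  step 1: row=9, L[9]='$', prepend. Next row=LF[9]=0
  step 2: row=0, L[0]='y', prepend. Next row=LF[0]=13
  step 3: row=13, L[13]='7', prepend. Next row=LF[13]=2
  step 4: row=2, L[2]='y', prepend. Next row=LF[2]=14
  step 5: row=14, L[14]='9', prepend. Next row=LF[14]=10
  step 6: row=10, L[10]='y', prepend. Next row=LF[10]=17
  step 7: row=17, L[17]='9', prepend. Next row=LF[17]=11
  step 8: row=11, L[11]='y', prepend. Next row=LF[11]=18
  step 9: row=18, L[18]='y', prepend. Next row=LF[18]=19
  step 10: row=19, L[19]='7', prepend. Next row=LF[19]=5
  step 11: row=5, L[5]='y', prepend. Next row=LF[5]=15
  step 12: row=15, L[15]='7', prepend. Next row=LF[15]=3
  step 13: row=3, L[3]='7', prepend. Next row=LF[3]=1
  step 14: row=1, L[1]='9', prepend. Next row=LF[1]=8
  step 15: row=8, L[8]='z', prepend. Next row=LF[8]=22
  step 16: row=22, L[22]='7', prepend. Next row=LF[22]=7
  step 17: row=7, L[7]='y', prepend. Next row=LF[7]=16
  step 18: row=16, L[16]='7', prepend. Next row=LF[16]=4
  step 19: row=4, L[4]='z', prepend. Next row=LF[4]=20
  step 20: row=20, L[20]='7', prepend. Next row=LF[20]=6
  step 21: row=6, L[6]='z', prepend. Next row=LF[6]=21
  step 22: row=21, L[21]='x', prepend. Next row=LF[21]=12
  step 23: row=12, L[12]='9', prepend. Next row=LF[12]=9
Reversed output: 9xz7z7y7z977y7yy9y9y7y$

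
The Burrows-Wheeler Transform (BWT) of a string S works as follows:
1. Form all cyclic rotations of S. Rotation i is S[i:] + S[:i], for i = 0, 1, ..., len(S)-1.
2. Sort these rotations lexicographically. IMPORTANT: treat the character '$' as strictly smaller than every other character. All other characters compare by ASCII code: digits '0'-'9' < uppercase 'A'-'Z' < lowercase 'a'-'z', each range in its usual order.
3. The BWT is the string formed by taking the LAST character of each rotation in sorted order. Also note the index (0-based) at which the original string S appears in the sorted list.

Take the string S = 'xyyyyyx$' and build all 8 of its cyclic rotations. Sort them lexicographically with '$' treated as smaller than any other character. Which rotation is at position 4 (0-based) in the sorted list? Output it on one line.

All 8 rotations (rotation i = S[i:]+S[:i]):
  rot[0] = xyyyyyx$
  rot[1] = yyyyyx$x
  rot[2] = yyyyx$xy
  rot[3] = yyyx$xyy
  rot[4] = yyx$xyyy
  rot[5] = yx$xyyyy
  rot[6] = x$xyyyyy
  rot[7] = $xyyyyyx
Sorted (with $ < everything):
  sorted[0] = $xyyyyyx
  sorted[1] = x$xyyyyy
  sorted[2] = xyyyyyx$
  sorted[3] = yx$xyyyy
  sorted[4] = yyx$xyyy
  sorted[5] = yyyx$xyy
  sorted[6] = yyyyx$xy
  sorted[7] = yyyyyx$x
sorted[4] = yyx$xyyy

Answer: yyx$xyyy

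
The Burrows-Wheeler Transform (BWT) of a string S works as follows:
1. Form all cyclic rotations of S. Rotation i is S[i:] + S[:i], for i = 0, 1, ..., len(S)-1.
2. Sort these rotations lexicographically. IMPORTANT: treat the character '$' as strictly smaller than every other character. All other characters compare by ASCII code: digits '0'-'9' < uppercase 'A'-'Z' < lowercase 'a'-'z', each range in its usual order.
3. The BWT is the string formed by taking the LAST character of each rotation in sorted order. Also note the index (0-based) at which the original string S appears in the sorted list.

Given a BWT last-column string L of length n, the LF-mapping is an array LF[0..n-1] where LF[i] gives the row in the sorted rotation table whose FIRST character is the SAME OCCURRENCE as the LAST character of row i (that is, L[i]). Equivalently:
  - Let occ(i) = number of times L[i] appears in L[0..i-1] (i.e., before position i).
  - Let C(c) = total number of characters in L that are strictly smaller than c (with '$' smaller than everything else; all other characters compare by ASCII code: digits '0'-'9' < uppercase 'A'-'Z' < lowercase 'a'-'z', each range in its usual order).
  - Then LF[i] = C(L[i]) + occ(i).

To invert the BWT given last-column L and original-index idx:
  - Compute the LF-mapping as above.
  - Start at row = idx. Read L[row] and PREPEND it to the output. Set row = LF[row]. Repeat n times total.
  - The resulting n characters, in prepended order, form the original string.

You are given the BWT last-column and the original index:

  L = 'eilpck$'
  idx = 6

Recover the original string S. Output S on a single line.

LF mapping: 2 3 5 6 1 4 0
Walk LF starting at row 6, prepending L[row]:
  step 1: row=6, L[6]='$', prepend. Next row=LF[6]=0
  step 2: row=0, L[0]='e', prepend. Next row=LF[0]=2
  step 3: row=2, L[2]='l', prepend. Next row=LF[2]=5
  step 4: row=5, L[5]='k', prepend. Next row=LF[5]=4
  step 5: row=4, L[4]='c', prepend. Next row=LF[4]=1
  step 6: row=1, L[1]='i', prepend. Next row=LF[1]=3
  step 7: row=3, L[3]='p', prepend. Next row=LF[3]=6
Reversed output: pickle$

Answer: pickle$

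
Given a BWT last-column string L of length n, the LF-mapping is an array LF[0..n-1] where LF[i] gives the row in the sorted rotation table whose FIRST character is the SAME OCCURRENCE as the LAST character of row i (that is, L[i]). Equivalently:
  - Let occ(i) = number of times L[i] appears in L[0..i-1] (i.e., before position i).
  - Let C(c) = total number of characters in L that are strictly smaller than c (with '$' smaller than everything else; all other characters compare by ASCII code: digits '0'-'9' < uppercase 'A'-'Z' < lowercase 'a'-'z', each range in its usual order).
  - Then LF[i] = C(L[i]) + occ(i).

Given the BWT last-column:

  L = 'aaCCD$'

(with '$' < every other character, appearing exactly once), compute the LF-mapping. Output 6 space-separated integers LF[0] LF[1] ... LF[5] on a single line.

Answer: 4 5 1 2 3 0

Derivation:
Char counts: '$':1, 'C':2, 'D':1, 'a':2
C (first-col start): C('$')=0, C('C')=1, C('D')=3, C('a')=4
L[0]='a': occ=0, LF[0]=C('a')+0=4+0=4
L[1]='a': occ=1, LF[1]=C('a')+1=4+1=5
L[2]='C': occ=0, LF[2]=C('C')+0=1+0=1
L[3]='C': occ=1, LF[3]=C('C')+1=1+1=2
L[4]='D': occ=0, LF[4]=C('D')+0=3+0=3
L[5]='$': occ=0, LF[5]=C('$')+0=0+0=0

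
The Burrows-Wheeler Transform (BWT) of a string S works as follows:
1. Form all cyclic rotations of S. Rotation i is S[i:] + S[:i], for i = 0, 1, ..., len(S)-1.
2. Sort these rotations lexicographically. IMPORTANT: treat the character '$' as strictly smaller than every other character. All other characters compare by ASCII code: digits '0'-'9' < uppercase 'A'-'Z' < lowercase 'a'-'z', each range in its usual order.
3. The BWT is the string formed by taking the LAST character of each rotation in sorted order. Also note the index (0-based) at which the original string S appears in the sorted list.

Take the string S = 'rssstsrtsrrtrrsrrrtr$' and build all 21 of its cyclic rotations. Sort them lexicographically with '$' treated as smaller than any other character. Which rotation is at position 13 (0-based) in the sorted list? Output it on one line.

Answer: srtsrrtrrsrrrtr$rssst

Derivation:
All 21 rotations (rotation i = S[i:]+S[:i]):
  rot[0] = rssstsrtsrrtrrsrrrtr$
  rot[1] = ssstsrtsrrtrrsrrrtr$r
  rot[2] = sstsrtsrrtrrsrrrtr$rs
  rot[3] = stsrtsrrtrrsrrrtr$rss
  rot[4] = tsrtsrrtrrsrrrtr$rsss
  rot[5] = srtsrrtrrsrrrtr$rssst
  rot[6] = rtsrrtrrsrrrtr$rsssts
  rot[7] = tsrrtrrsrrrtr$rssstsr
  rot[8] = srrtrrsrrrtr$rssstsrt
  rot[9] = rrtrrsrrrtr$rssstsrts
  rot[10] = rtrrsrrrtr$rssstsrtsr
  rot[11] = trrsrrrtr$rssstsrtsrr
  rot[12] = rrsrrrtr$rssstsrtsrrt
  rot[13] = rsrrrtr$rssstsrtsrrtr
  rot[14] = srrrtr$rssstsrtsrrtrr
  rot[15] = rrrtr$rssstsrtsrrtrrs
  rot[16] = rrtr$rssstsrtsrrtrrsr
  rot[17] = rtr$rssstsrtsrrtrrsrr
  rot[18] = tr$rssstsrtsrrtrrsrrr
  rot[19] = r$rssstsrtsrrtrrsrrrt
  rot[20] = $rssstsrtsrrtrrsrrrtr
Sorted (with $ < everything):
  sorted[0] = $rssstsrtsrrtrrsrrrtr
  sorted[1] = r$rssstsrtsrrtrrsrrrt
  sorted[2] = rrrtr$rssstsrtsrrtrrs
  sorted[3] = rrsrrrtr$rssstsrtsrrt
  sorted[4] = rrtr$rssstsrtsrrtrrsr
  sorted[5] = rrtrrsrrrtr$rssstsrts
  sorted[6] = rsrrrtr$rssstsrtsrrtr
  sorted[7] = rssstsrtsrrtrrsrrrtr$
  sorted[8] = rtr$rssstsrtsrrtrrsrr
  sorted[9] = rtrrsrrrtr$rssstsrtsr
  sorted[10] = rtsrrtrrsrrrtr$rsssts
  sorted[11] = srrrtr$rssstsrtsrrtrr
  sorted[12] = srrtrrsrrrtr$rssstsrt
  sorted[13] = srtsrrtrrsrrrtr$rssst
  sorted[14] = ssstsrtsrrtrrsrrrtr$r
  sorted[15] = sstsrtsrrtrrsrrrtr$rs
  sorted[16] = stsrtsrrtrrsrrrtr$rss
  sorted[17] = tr$rssstsrtsrrtrrsrrr
  sorted[18] = trrsrrrtr$rssstsrtsrr
  sorted[19] = tsrrtrrsrrrtr$rssstsr
  sorted[20] = tsrtsrrtrrsrrrtr$rsss
sorted[13] = srtsrrtrrsrrrtr$rssst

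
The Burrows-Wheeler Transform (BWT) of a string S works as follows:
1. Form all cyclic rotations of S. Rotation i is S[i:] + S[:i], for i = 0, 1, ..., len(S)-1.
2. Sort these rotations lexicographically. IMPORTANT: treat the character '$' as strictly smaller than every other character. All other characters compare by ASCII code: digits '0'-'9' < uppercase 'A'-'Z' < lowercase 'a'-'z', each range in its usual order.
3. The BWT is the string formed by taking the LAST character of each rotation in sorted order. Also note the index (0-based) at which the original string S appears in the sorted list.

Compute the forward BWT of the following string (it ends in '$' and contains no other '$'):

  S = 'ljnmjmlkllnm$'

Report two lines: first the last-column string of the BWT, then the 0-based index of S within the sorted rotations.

All 13 rotations (rotation i = S[i:]+S[:i]):
  rot[0] = ljnmjmlkllnm$
  rot[1] = jnmjmlkllnm$l
  rot[2] = nmjmlkllnm$lj
  rot[3] = mjmlkllnm$ljn
  rot[4] = jmlkllnm$ljnm
  rot[5] = mlkllnm$ljnmj
  rot[6] = lkllnm$ljnmjm
  rot[7] = kllnm$ljnmjml
  rot[8] = llnm$ljnmjmlk
  rot[9] = lnm$ljnmjmlkl
  rot[10] = nm$ljnmjmlkll
  rot[11] = m$ljnmjmlklln
  rot[12] = $ljnmjmlkllnm
Sorted (with $ < everything):
  sorted[0] = $ljnmjmlkllnm  (last char: 'm')
  sorted[1] = jmlkllnm$ljnm  (last char: 'm')
  sorted[2] = jnmjmlkllnm$l  (last char: 'l')
  sorted[3] = kllnm$ljnmjml  (last char: 'l')
  sorted[4] = ljnmjmlkllnm$  (last char: '$')
  sorted[5] = lkllnm$ljnmjm  (last char: 'm')
  sorted[6] = llnm$ljnmjmlk  (last char: 'k')
  sorted[7] = lnm$ljnmjmlkl  (last char: 'l')
  sorted[8] = m$ljnmjmlklln  (last char: 'n')
  sorted[9] = mjmlkllnm$ljn  (last char: 'n')
  sorted[10] = mlkllnm$ljnmj  (last char: 'j')
  sorted[11] = nm$ljnmjmlkll  (last char: 'l')
  sorted[12] = nmjmlkllnm$lj  (last char: 'j')
Last column: mmll$mklnnjlj
Original string S is at sorted index 4

Answer: mmll$mklnnjlj
4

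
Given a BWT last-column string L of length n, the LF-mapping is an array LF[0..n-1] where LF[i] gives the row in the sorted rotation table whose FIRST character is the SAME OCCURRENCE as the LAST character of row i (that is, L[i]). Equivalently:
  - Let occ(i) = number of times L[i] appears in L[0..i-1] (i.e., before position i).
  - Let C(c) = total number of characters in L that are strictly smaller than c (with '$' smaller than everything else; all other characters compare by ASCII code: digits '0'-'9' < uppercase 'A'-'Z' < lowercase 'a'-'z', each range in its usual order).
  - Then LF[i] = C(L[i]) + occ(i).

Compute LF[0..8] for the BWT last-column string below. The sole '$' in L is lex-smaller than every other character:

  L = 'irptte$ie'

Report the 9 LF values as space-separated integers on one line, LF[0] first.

Answer: 3 6 5 7 8 1 0 4 2

Derivation:
Char counts: '$':1, 'e':2, 'i':2, 'p':1, 'r':1, 't':2
C (first-col start): C('$')=0, C('e')=1, C('i')=3, C('p')=5, C('r')=6, C('t')=7
L[0]='i': occ=0, LF[0]=C('i')+0=3+0=3
L[1]='r': occ=0, LF[1]=C('r')+0=6+0=6
L[2]='p': occ=0, LF[2]=C('p')+0=5+0=5
L[3]='t': occ=0, LF[3]=C('t')+0=7+0=7
L[4]='t': occ=1, LF[4]=C('t')+1=7+1=8
L[5]='e': occ=0, LF[5]=C('e')+0=1+0=1
L[6]='$': occ=0, LF[6]=C('$')+0=0+0=0
L[7]='i': occ=1, LF[7]=C('i')+1=3+1=4
L[8]='e': occ=1, LF[8]=C('e')+1=1+1=2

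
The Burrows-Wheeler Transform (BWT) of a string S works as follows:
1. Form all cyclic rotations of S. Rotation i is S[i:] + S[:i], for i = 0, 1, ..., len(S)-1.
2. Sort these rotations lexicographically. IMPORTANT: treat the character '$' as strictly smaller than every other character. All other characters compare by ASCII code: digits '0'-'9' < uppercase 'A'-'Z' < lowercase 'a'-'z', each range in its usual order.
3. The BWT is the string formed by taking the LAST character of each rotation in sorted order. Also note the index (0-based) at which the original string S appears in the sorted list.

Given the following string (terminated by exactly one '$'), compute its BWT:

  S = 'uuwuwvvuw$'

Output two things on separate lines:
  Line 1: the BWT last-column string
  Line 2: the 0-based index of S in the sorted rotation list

All 10 rotations (rotation i = S[i:]+S[:i]):
  rot[0] = uuwuwvvuw$
  rot[1] = uwuwvvuw$u
  rot[2] = wuwvvuw$uu
  rot[3] = uwvvuw$uuw
  rot[4] = wvvuw$uuwu
  rot[5] = vvuw$uuwuw
  rot[6] = vuw$uuwuwv
  rot[7] = uw$uuwuwvv
  rot[8] = w$uuwuwvvu
  rot[9] = $uuwuwvvuw
Sorted (with $ < everything):
  sorted[0] = $uuwuwvvuw  (last char: 'w')
  sorted[1] = uuwuwvvuw$  (last char: '$')
  sorted[2] = uw$uuwuwvv  (last char: 'v')
  sorted[3] = uwuwvvuw$u  (last char: 'u')
  sorted[4] = uwvvuw$uuw  (last char: 'w')
  sorted[5] = vuw$uuwuwv  (last char: 'v')
  sorted[6] = vvuw$uuwuw  (last char: 'w')
  sorted[7] = w$uuwuwvvu  (last char: 'u')
  sorted[8] = wuwvvuw$uu  (last char: 'u')
  sorted[9] = wvvuw$uuwu  (last char: 'u')
Last column: w$vuwvwuuu
Original string S is at sorted index 1

Answer: w$vuwvwuuu
1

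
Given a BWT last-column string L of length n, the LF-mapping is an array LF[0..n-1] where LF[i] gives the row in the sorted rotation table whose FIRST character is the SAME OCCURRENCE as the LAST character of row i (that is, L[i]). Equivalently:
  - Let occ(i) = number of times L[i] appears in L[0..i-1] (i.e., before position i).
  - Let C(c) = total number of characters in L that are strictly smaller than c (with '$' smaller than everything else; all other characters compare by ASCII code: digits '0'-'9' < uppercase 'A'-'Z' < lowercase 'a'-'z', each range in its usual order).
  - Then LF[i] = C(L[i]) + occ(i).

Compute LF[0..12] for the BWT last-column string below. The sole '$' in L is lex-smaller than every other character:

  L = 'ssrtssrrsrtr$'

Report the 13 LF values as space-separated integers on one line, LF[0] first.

Answer: 6 7 1 11 8 9 2 3 10 4 12 5 0

Derivation:
Char counts: '$':1, 'r':5, 's':5, 't':2
C (first-col start): C('$')=0, C('r')=1, C('s')=6, C('t')=11
L[0]='s': occ=0, LF[0]=C('s')+0=6+0=6
L[1]='s': occ=1, LF[1]=C('s')+1=6+1=7
L[2]='r': occ=0, LF[2]=C('r')+0=1+0=1
L[3]='t': occ=0, LF[3]=C('t')+0=11+0=11
L[4]='s': occ=2, LF[4]=C('s')+2=6+2=8
L[5]='s': occ=3, LF[5]=C('s')+3=6+3=9
L[6]='r': occ=1, LF[6]=C('r')+1=1+1=2
L[7]='r': occ=2, LF[7]=C('r')+2=1+2=3
L[8]='s': occ=4, LF[8]=C('s')+4=6+4=10
L[9]='r': occ=3, LF[9]=C('r')+3=1+3=4
L[10]='t': occ=1, LF[10]=C('t')+1=11+1=12
L[11]='r': occ=4, LF[11]=C('r')+4=1+4=5
L[12]='$': occ=0, LF[12]=C('$')+0=0+0=0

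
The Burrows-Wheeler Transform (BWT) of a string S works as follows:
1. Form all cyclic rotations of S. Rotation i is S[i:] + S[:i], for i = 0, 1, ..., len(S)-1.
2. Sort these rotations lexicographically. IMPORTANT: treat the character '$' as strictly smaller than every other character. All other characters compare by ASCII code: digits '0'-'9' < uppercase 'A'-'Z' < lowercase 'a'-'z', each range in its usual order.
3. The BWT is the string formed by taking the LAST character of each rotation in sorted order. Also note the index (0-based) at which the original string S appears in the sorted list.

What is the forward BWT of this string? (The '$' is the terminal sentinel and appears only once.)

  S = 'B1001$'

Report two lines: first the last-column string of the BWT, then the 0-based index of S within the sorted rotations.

All 6 rotations (rotation i = S[i:]+S[:i]):
  rot[0] = B1001$
  rot[1] = 1001$B
  rot[2] = 001$B1
  rot[3] = 01$B10
  rot[4] = 1$B100
  rot[5] = $B1001
Sorted (with $ < everything):
  sorted[0] = $B1001  (last char: '1')
  sorted[1] = 001$B1  (last char: '1')
  sorted[2] = 01$B10  (last char: '0')
  sorted[3] = 1$B100  (last char: '0')
  sorted[4] = 1001$B  (last char: 'B')
  sorted[5] = B1001$  (last char: '$')
Last column: 1100B$
Original string S is at sorted index 5

Answer: 1100B$
5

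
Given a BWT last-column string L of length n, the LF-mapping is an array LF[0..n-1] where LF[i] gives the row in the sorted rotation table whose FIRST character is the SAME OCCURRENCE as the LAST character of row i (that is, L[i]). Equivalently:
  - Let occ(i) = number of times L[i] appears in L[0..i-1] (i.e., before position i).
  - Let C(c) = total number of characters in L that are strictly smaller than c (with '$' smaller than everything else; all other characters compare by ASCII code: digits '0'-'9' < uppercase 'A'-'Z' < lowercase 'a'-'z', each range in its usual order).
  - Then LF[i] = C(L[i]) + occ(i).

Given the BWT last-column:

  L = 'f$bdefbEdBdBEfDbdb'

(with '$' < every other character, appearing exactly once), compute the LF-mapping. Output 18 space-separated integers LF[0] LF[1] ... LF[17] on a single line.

Answer: 15 0 6 10 14 16 7 4 11 1 12 2 5 17 3 8 13 9

Derivation:
Char counts: '$':1, 'B':2, 'D':1, 'E':2, 'b':4, 'd':4, 'e':1, 'f':3
C (first-col start): C('$')=0, C('B')=1, C('D')=3, C('E')=4, C('b')=6, C('d')=10, C('e')=14, C('f')=15
L[0]='f': occ=0, LF[0]=C('f')+0=15+0=15
L[1]='$': occ=0, LF[1]=C('$')+0=0+0=0
L[2]='b': occ=0, LF[2]=C('b')+0=6+0=6
L[3]='d': occ=0, LF[3]=C('d')+0=10+0=10
L[4]='e': occ=0, LF[4]=C('e')+0=14+0=14
L[5]='f': occ=1, LF[5]=C('f')+1=15+1=16
L[6]='b': occ=1, LF[6]=C('b')+1=6+1=7
L[7]='E': occ=0, LF[7]=C('E')+0=4+0=4
L[8]='d': occ=1, LF[8]=C('d')+1=10+1=11
L[9]='B': occ=0, LF[9]=C('B')+0=1+0=1
L[10]='d': occ=2, LF[10]=C('d')+2=10+2=12
L[11]='B': occ=1, LF[11]=C('B')+1=1+1=2
L[12]='E': occ=1, LF[12]=C('E')+1=4+1=5
L[13]='f': occ=2, LF[13]=C('f')+2=15+2=17
L[14]='D': occ=0, LF[14]=C('D')+0=3+0=3
L[15]='b': occ=2, LF[15]=C('b')+2=6+2=8
L[16]='d': occ=3, LF[16]=C('d')+3=10+3=13
L[17]='b': occ=3, LF[17]=C('b')+3=6+3=9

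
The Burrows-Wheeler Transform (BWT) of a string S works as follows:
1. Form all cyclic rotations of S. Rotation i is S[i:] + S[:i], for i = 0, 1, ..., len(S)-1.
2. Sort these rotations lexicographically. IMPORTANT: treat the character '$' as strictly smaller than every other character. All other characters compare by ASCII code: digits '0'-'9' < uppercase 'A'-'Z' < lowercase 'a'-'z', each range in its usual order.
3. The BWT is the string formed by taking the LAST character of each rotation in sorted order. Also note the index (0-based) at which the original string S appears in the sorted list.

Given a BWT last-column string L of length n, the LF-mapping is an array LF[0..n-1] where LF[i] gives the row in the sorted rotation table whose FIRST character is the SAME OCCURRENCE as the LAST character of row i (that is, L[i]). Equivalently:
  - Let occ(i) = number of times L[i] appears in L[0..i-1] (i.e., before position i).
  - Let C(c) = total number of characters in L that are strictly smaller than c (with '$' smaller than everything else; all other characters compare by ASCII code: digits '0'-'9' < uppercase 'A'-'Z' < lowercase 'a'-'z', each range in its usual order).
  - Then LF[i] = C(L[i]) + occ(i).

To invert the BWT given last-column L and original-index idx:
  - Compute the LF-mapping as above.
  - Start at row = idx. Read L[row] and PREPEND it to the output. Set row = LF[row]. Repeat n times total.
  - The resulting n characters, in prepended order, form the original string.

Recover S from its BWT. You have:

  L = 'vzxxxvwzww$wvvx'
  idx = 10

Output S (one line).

LF mapping: 1 13 9 10 11 2 5 14 6 7 0 8 3 4 12
Walk LF starting at row 10, prepending L[row]:
  step 1: row=10, L[10]='$', prepend. Next row=LF[10]=0
  step 2: row=0, L[0]='v', prepend. Next row=LF[0]=1
  step 3: row=1, L[1]='z', prepend. Next row=LF[1]=13
  step 4: row=13, L[13]='v', prepend. Next row=LF[13]=4
  step 5: row=4, L[4]='x', prepend. Next row=LF[4]=11
  step 6: row=11, L[11]='w', prepend. Next row=LF[11]=8
  step 7: row=8, L[8]='w', prepend. Next row=LF[8]=6
  step 8: row=6, L[6]='w', prepend. Next row=LF[6]=5
  step 9: row=5, L[5]='v', prepend. Next row=LF[5]=2
  step 10: row=2, L[2]='x', prepend. Next row=LF[2]=9
  step 11: row=9, L[9]='w', prepend. Next row=LF[9]=7
  step 12: row=7, L[7]='z', prepend. Next row=LF[7]=14
  step 13: row=14, L[14]='x', prepend. Next row=LF[14]=12
  step 14: row=12, L[12]='v', prepend. Next row=LF[12]=3
  step 15: row=3, L[3]='x', prepend. Next row=LF[3]=10
Reversed output: xvxzwxvwwwxvzv$

Answer: xvxzwxvwwwxvzv$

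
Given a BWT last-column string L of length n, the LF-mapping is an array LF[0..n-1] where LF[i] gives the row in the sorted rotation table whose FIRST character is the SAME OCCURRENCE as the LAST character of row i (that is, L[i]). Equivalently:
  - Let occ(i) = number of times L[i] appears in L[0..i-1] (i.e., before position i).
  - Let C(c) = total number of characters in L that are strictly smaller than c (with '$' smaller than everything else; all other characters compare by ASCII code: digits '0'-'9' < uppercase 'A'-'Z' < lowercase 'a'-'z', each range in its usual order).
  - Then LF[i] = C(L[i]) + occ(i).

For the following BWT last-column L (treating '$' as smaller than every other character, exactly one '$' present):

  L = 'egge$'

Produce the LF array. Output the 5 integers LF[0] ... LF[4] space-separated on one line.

Answer: 1 3 4 2 0

Derivation:
Char counts: '$':1, 'e':2, 'g':2
C (first-col start): C('$')=0, C('e')=1, C('g')=3
L[0]='e': occ=0, LF[0]=C('e')+0=1+0=1
L[1]='g': occ=0, LF[1]=C('g')+0=3+0=3
L[2]='g': occ=1, LF[2]=C('g')+1=3+1=4
L[3]='e': occ=1, LF[3]=C('e')+1=1+1=2
L[4]='$': occ=0, LF[4]=C('$')+0=0+0=0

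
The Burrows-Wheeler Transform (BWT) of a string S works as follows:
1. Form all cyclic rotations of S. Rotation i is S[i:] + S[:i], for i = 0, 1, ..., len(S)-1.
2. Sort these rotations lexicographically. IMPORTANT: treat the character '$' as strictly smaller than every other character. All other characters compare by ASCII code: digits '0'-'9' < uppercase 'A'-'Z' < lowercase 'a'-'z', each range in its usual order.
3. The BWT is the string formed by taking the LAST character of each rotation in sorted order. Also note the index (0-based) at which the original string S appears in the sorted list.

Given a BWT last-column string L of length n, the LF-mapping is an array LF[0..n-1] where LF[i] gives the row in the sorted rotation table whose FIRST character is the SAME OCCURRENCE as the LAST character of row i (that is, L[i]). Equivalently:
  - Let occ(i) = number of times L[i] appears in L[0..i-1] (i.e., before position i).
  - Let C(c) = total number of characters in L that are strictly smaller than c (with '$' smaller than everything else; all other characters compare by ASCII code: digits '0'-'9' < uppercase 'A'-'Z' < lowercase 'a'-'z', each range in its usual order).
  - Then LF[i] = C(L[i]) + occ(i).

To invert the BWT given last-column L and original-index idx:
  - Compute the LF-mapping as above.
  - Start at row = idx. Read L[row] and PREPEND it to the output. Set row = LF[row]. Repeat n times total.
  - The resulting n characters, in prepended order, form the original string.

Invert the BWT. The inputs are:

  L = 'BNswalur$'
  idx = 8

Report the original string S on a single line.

LF mapping: 1 2 6 8 3 4 7 5 0
Walk LF starting at row 8, prepending L[row]:
  step 1: row=8, L[8]='$', prepend. Next row=LF[8]=0
  step 2: row=0, L[0]='B', prepend. Next row=LF[0]=1
  step 3: row=1, L[1]='N', prepend. Next row=LF[1]=2
  step 4: row=2, L[2]='s', prepend. Next row=LF[2]=6
  step 5: row=6, L[6]='u', prepend. Next row=LF[6]=7
  step 6: row=7, L[7]='r', prepend. Next row=LF[7]=5
  step 7: row=5, L[5]='l', prepend. Next row=LF[5]=4
  step 8: row=4, L[4]='a', prepend. Next row=LF[4]=3
  step 9: row=3, L[3]='w', prepend. Next row=LF[3]=8
Reversed output: walrusNB$

Answer: walrusNB$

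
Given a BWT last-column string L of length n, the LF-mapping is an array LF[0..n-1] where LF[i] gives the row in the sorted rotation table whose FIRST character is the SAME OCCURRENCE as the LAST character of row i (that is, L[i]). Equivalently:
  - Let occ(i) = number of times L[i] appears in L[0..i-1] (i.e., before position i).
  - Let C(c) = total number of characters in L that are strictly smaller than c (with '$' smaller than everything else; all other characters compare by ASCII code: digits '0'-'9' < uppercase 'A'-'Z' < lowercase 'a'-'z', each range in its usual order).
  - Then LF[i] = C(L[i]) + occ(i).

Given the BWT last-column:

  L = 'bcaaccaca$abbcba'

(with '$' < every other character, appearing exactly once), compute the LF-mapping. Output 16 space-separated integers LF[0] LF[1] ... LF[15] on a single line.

Char counts: '$':1, 'a':6, 'b':4, 'c':5
C (first-col start): C('$')=0, C('a')=1, C('b')=7, C('c')=11
L[0]='b': occ=0, LF[0]=C('b')+0=7+0=7
L[1]='c': occ=0, LF[1]=C('c')+0=11+0=11
L[2]='a': occ=0, LF[2]=C('a')+0=1+0=1
L[3]='a': occ=1, LF[3]=C('a')+1=1+1=2
L[4]='c': occ=1, LF[4]=C('c')+1=11+1=12
L[5]='c': occ=2, LF[5]=C('c')+2=11+2=13
L[6]='a': occ=2, LF[6]=C('a')+2=1+2=3
L[7]='c': occ=3, LF[7]=C('c')+3=11+3=14
L[8]='a': occ=3, LF[8]=C('a')+3=1+3=4
L[9]='$': occ=0, LF[9]=C('$')+0=0+0=0
L[10]='a': occ=4, LF[10]=C('a')+4=1+4=5
L[11]='b': occ=1, LF[11]=C('b')+1=7+1=8
L[12]='b': occ=2, LF[12]=C('b')+2=7+2=9
L[13]='c': occ=4, LF[13]=C('c')+4=11+4=15
L[14]='b': occ=3, LF[14]=C('b')+3=7+3=10
L[15]='a': occ=5, LF[15]=C('a')+5=1+5=6

Answer: 7 11 1 2 12 13 3 14 4 0 5 8 9 15 10 6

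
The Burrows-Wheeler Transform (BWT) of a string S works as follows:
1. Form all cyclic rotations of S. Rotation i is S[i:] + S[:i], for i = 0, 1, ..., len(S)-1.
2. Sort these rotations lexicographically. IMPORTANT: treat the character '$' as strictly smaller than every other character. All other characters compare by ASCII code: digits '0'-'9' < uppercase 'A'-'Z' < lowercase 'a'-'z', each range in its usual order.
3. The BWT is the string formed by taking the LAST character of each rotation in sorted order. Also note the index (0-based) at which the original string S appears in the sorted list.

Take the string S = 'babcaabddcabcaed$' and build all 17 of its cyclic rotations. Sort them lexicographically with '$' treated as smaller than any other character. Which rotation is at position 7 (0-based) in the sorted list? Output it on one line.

Answer: bcaabddcabcaed$ba

Derivation:
All 17 rotations (rotation i = S[i:]+S[:i]):
  rot[0] = babcaabddcabcaed$
  rot[1] = abcaabddcabcaed$b
  rot[2] = bcaabddcabcaed$ba
  rot[3] = caabddcabcaed$bab
  rot[4] = aabddcabcaed$babc
  rot[5] = abddcabcaed$babca
  rot[6] = bddcabcaed$babcaa
  rot[7] = ddcabcaed$babcaab
  rot[8] = dcabcaed$babcaabd
  rot[9] = cabcaed$babcaabdd
  rot[10] = abcaed$babcaabddc
  rot[11] = bcaed$babcaabddca
  rot[12] = caed$babcaabddcab
  rot[13] = aed$babcaabddcabc
  rot[14] = ed$babcaabddcabca
  rot[15] = d$babcaabddcabcae
  rot[16] = $babcaabddcabcaed
Sorted (with $ < everything):
  sorted[0] = $babcaabddcabcaed
  sorted[1] = aabddcabcaed$babc
  sorted[2] = abcaabddcabcaed$b
  sorted[3] = abcaed$babcaabddc
  sorted[4] = abddcabcaed$babca
  sorted[5] = aed$babcaabddcabc
  sorted[6] = babcaabddcabcaed$
  sorted[7] = bcaabddcabcaed$ba
  sorted[8] = bcaed$babcaabddca
  sorted[9] = bddcabcaed$babcaa
  sorted[10] = caabddcabcaed$bab
  sorted[11] = cabcaed$babcaabdd
  sorted[12] = caed$babcaabddcab
  sorted[13] = d$babcaabddcabcae
  sorted[14] = dcabcaed$babcaabd
  sorted[15] = ddcabcaed$babcaab
  sorted[16] = ed$babcaabddcabca
sorted[7] = bcaabddcabcaed$ba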